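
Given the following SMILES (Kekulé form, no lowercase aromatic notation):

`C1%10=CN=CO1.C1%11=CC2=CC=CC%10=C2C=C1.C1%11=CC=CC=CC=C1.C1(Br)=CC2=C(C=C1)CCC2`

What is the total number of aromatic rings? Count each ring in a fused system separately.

4

The SMILES encodes a five-membered ring with an oxygen at position 1 and a nitrogen at position 3 (in a C=N bond), with two double bonds; two fused six-membered carbon rings, each with three alternating C=C double bonds; an eight-membered carbon ring with four alternating C=C double bonds; a six-membered carbon ring with three alternating C=C double bonds, fused to a saturated five-membered carbon ring.
The 5-membered ring with one oxygen and one =N– has a continuous p-orbital overlap around the ring; 2 ring double bonds (4 π electrons) plus a heteroatom lone pair (2) give 6 π electrons. That satisfies 4n+2 with n=1, so it is aromatic (oxazole).
The fused 6/6-membered bicyclic is a single π system with 10 sp² atoms and 10 π electrons from ring double bonds. 10 = 4(2)+2, so the system is aromatic and both rings count as aromatic (naphthalene).
The 8-membered ring has only sp² ring atoms; a planar conformation would have a fully conjugated π system of 8 electrons. But 8 = 4(2), which is 4n not 4n+2, so it is not aromatic (cyclooctatetraene) — cyclooctatetraene distorts into a non-planar tub to avoid antiaromaticity.
The 6-membered ring is planar and fully conjugated; 3 ring double bonds give 6 π electrons. Since 6 = 4n+2 (n=1), it is aromatic (benzene ring).
The 5-membered ring has three sp³ carbons, so it is not fully conjugated — not aromatic (cyclopentane ring).
4 of the 6 rings are aromatic. Total: 4.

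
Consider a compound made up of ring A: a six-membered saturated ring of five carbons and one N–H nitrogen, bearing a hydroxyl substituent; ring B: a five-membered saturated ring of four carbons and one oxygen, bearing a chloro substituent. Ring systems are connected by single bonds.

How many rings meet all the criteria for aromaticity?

0

Ring A has only sp³ atoms, so it is not fully conjugated — not aromatic (piperidine).
Ring B has only sp³ atoms, so it is not fully conjugated — not aromatic (tetrahydrofuran).
No ring is aromatic. Total: 0.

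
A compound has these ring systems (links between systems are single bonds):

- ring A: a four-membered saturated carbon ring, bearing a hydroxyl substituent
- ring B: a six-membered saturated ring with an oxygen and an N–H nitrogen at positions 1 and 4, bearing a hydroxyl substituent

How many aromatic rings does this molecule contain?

Ring A has only sp³ atoms, so it is not fully conjugated — not aromatic (cyclobutane).
Ring B has only sp³ atoms, so it is not fully conjugated — not aromatic (morpholine).
No ring is aromatic. Total: 0.

0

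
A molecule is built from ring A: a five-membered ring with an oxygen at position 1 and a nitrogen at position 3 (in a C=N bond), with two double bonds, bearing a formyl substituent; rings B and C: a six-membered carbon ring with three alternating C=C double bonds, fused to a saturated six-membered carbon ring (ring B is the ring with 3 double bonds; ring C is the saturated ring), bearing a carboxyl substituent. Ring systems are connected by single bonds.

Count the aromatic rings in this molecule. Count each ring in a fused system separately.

2

Ring A has a continuous p-orbital overlap around the ring; 2 ring double bonds (4 π electrons) plus a heteroatom lone pair (2) give 6 π electrons. 6 = 4(1)+2, so ring A is aromatic (oxazole).
Ring B is fully conjugated (every ring atom contributes a p orbital); 3 ring double bonds give 6 π electrons. That satisfies 4n+2 with n=1, so ring B is aromatic (benzene ring).
Ring C has four sp³ carbons, so it is not fully conjugated — not aromatic (cyclohexane ring).
Aromatic: A, B. Total: 2.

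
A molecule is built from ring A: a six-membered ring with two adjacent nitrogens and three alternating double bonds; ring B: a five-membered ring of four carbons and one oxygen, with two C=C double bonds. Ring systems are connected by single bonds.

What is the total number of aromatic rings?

2

Ring A is fully conjugated (every ring atom contributes a p orbital); 3 ring double bonds give 6 π electrons. Since 6 = 4n+2 (n=1), ring A is aromatic (pyridazine).
Ring B has a continuous p-orbital overlap around the ring; 2 ring double bonds (4 π electrons) plus a heteroatom lone pair (2) give 6 π electrons. Since 6 = 4n+2 (n=1), ring B is aromatic (furan).
Aromatic: A, B. Total: 2.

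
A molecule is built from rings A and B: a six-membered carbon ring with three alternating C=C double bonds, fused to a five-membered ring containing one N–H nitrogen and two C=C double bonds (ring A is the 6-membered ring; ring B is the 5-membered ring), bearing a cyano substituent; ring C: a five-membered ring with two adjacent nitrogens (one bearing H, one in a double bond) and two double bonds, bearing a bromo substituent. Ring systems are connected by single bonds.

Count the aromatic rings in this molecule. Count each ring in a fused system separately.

Rings A and B form a fused bicyclic system (with one N–H) with 9 sp² atoms and 10 π electrons from ring double bonds plus a heteroatom lone pair. 10 = 4(2)+2, so the system is aromatic and both rings count as aromatic (indole).
Ring C is fully conjugated (every ring atom contributes a p orbital); 2 ring double bonds (4 π electrons) plus a heteroatom lone pair (2) give 6 π electrons. Since 6 = 4n+2 (n=1), ring C is aromatic (pyrazole).
Aromatic: A, B, C. Total: 3.

3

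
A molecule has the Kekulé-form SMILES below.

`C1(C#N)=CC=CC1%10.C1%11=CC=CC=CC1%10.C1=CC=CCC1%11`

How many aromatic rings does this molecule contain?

0

The SMILES encodes a five-membered carbon ring with two conjugated C=C double bonds and one sp³ carbon; a seven-membered carbon ring with three C=C double bonds and one sp³ carbon; a six-membered carbon ring with two conjugated C=C double bonds and two sp³ carbons.
The 5-membered ring has one sp³ carbon, so it is not fully conjugated — not aromatic (cyclopentadiene).
The 7-membered ring has one sp³ carbon, so it is not fully conjugated — not aromatic (cycloheptatriene).
The 6-membered ring has two sp³ carbons, so it is not fully conjugated — not aromatic (1,3-cyclohexadiene).
None of the rings are aromatic. Total: 0.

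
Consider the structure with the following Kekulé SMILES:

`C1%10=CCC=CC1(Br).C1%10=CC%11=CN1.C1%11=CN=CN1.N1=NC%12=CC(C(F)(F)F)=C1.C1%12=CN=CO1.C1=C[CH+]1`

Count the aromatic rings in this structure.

The SMILES encodes a six-membered carbon ring with two isolated C=C double bonds and two sp³ carbons; a five-membered ring of four carbons and one nitrogen bearing a hydrogen, with two C=C double bonds; a five-membered ring with nitrogens at positions 1 and 3 (one bearing H, one in a C=N bond) and two double bonds; a six-membered ring with two adjacent nitrogens and three alternating double bonds; a five-membered ring with an oxygen at position 1 and a nitrogen at position 3 (in a C=N bond), with two double bonds; a three-membered all-carbon ring bearing a positive charge on one carbon, with one C=C double bond.
The 6-membered ring has two sp³ carbons, so it is not fully conjugated — not aromatic (1,4-cyclohexadiene).
The 5-membered ring with one N–H is planar and fully conjugated; 2 ring double bonds (4 π electrons) plus a heteroatom lone pair (2) give 6 π electrons. That satisfies 4n+2 with n=1, so it is aromatic (pyrrole).
The 5-membered ring with two nitrogens (one N–H, one =N–) is fully conjugated (every ring atom contributes a p orbital); 2 ring double bonds (4 π electrons) plus a heteroatom lone pair (2) give 6 π electrons. 6 = 4(1)+2, so it is aromatic (imidazole).
The 6-membered ring with two nitrogens (1,2) is planar and fully conjugated; 3 ring double bonds give 6 π electrons. That satisfies 4n+2 with n=1, so it is aromatic (pyridazine).
The 5-membered ring with one oxygen and one =N– has a continuous p-orbital overlap around the ring; 2 ring double bonds (4 π electrons) plus a heteroatom lone pair (2) give 6 π electrons. Since 6 = 4n+2 (n=1), it is aromatic (oxazole).
The 3-membered ring has a continuous p-orbital overlap around the ring; 1 ring double bond (2 π electrons) plus the carbocation's empty p orbital (0, but keeps the ring conjugated) give 2 π electrons. That satisfies 4n+2 with n=0, so it is aromatic (cyclopropenyl cation).
5 of the 6 rings are aromatic. Total: 5.

5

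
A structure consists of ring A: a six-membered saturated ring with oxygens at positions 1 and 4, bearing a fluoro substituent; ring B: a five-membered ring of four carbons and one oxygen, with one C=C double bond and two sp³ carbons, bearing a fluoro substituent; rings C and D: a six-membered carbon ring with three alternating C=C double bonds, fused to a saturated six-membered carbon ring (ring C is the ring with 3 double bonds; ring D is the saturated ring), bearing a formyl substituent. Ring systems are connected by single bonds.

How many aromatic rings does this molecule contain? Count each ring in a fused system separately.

Ring A has only sp³ atoms, so it is not fully conjugated — not aromatic (1,4-dioxane).
Ring B has two sp³ carbons, so it is not fully conjugated — not aromatic (2,3-dihydrofuran).
Ring C has a continuous p-orbital overlap around the ring; 3 ring double bonds give 6 π electrons. Since 6 = 4n+2 (n=1), ring C is aromatic (benzene ring).
Ring D has four sp³ carbons, so it is not fully conjugated — not aromatic (cyclohexane ring).
Aromatic: C. Total: 1.

1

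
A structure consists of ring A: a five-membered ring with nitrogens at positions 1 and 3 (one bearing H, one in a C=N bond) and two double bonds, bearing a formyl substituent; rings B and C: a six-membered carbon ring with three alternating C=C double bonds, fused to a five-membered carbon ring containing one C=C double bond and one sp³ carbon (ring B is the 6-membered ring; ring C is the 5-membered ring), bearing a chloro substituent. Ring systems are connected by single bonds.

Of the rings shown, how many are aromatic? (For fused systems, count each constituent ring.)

Ring A is planar and fully conjugated; 2 ring double bonds (4 π electrons) plus a heteroatom lone pair (2) give 6 π electrons. Since 6 = 4n+2 (n=1), ring A is aromatic (imidazole).
Ring B is planar and fully conjugated; 3 ring double bonds give 6 π electrons. That satisfies 4n+2 with n=1, so ring B is aromatic (benzene ring).
Ring C has one sp³ carbon, so it is not fully conjugated — not aromatic (cyclopentene ring).
Aromatic: A, B. Total: 2.

2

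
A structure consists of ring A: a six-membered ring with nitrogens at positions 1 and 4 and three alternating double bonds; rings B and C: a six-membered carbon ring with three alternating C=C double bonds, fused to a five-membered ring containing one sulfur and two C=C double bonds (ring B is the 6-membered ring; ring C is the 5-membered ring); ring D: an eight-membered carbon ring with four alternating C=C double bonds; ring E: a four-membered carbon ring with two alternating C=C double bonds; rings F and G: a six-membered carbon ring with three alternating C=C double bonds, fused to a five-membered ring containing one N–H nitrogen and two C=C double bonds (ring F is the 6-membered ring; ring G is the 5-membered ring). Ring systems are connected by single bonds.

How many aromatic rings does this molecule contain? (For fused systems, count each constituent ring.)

Ring A is planar and fully conjugated; 3 ring double bonds give 6 π electrons. Since 6 = 4n+2 (n=1), ring A is aromatic (pyrazine).
Rings B and C form a fused bicyclic system (with one sulfur) with 9 sp² atoms and 10 π electrons from ring double bonds plus a heteroatom lone pair. 10 = 4(2)+2, so the system is aromatic and both rings count as aromatic (benzothiophene).
Ring D has only sp² ring atoms; a planar conformation would have a fully conjugated π system of 8 electrons. But 8 = 4(2), which is 4n not 4n+2, so ring D is not aromatic (cyclooctatetraene) — cyclooctatetraene distorts into a non-planar tub to avoid antiaromaticity.
Ring E has only sp² ring atoms; a planar conformation would have a fully conjugated π system of 4 electrons. But 4 = 4(1), which is 4n not 4n+2, so ring E is not aromatic (cyclobutadiene) — cyclobutadiene is antiaromatic and distorts to a rectangle.
Rings F and G form a fused bicyclic system (with one N–H) with 9 sp² atoms and 10 π electrons from ring double bonds plus a heteroatom lone pair. 10 = 4(2)+2, so the system is aromatic and both rings count as aromatic (indole).
Aromatic: A, B, C, F, G. Total: 5.

5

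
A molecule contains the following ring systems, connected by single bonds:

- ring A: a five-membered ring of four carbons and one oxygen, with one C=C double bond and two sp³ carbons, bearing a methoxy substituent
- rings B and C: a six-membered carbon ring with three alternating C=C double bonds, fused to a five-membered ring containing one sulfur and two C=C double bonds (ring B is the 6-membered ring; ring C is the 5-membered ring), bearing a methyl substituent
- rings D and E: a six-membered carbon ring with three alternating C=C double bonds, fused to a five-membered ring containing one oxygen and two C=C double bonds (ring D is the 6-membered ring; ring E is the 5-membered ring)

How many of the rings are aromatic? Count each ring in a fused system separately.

4

Ring A has two sp³ carbons, so it is not fully conjugated — not aromatic (2,3-dihydrofuran).
Rings B and C form a fused bicyclic system (with one sulfur) with 9 sp² atoms and 10 π electrons from ring double bonds plus a heteroatom lone pair. 10 = 4(2)+2, so the system is aromatic and both rings count as aromatic (benzothiophene).
Rings D and E form a fused bicyclic system (with one oxygen) with 9 sp² atoms and 10 π electrons from ring double bonds plus a heteroatom lone pair. 10 = 4(2)+2, so the system is aromatic and both rings count as aromatic (benzofuran).
Aromatic: B, C, D, E. Total: 4.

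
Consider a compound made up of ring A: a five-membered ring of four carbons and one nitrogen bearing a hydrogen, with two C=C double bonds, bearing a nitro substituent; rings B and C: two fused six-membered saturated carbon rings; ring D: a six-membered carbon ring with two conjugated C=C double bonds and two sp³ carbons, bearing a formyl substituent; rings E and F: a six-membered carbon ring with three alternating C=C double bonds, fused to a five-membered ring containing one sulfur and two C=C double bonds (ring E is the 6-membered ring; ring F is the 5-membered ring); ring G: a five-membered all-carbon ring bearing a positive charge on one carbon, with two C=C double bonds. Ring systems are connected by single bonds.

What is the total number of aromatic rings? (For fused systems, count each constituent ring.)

Ring A is planar and fully conjugated; 2 ring double bonds (4 π electrons) plus a heteroatom lone pair (2) give 6 π electrons. 6 = 4(1)+2, so ring A is aromatic (pyrrole).
Ring B has only sp³ atoms, so it is not fully conjugated — not aromatic (cyclohexane ring).
Ring C has only sp³ atoms, so it is not fully conjugated — not aromatic (cyclohexane ring).
Ring D has two sp³ carbons, so it is not fully conjugated — not aromatic (1,3-cyclohexadiene).
Rings E and F form a fused bicyclic system (with one sulfur) with 9 sp² atoms and 10 π electrons from ring double bonds plus a heteroatom lone pair. 10 = 4(2)+2, so the system is aromatic and both rings count as aromatic (benzothiophene).
Ring G has only sp² ring atoms; a planar conformation would have a fully conjugated π system of 4 electrons. But 4 = 4(1), which is 4n not 4n+2, so ring G is not aromatic (cyclopentadienyl cation).
Aromatic: A, E, F. Total: 3.

3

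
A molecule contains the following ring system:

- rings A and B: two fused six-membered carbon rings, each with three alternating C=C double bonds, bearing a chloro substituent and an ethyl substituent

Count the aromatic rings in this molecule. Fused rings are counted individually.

Rings A and B form a fused bicyclic system with 10 sp² atoms and 10 π electrons from ring double bonds. 10 = 4(2)+2, so the system is aromatic and both rings count as aromatic (naphthalene).
Aromatic: A, B. Total: 2.

2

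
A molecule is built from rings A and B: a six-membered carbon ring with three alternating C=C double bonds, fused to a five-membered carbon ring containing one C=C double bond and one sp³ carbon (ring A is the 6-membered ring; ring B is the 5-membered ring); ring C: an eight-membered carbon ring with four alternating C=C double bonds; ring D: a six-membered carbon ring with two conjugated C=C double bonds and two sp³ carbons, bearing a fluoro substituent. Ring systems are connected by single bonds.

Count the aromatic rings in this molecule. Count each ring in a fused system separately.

Ring A has a continuous p-orbital overlap around the ring; 3 ring double bonds give 6 π electrons. Since 6 = 4n+2 (n=1), ring A is aromatic (benzene ring).
Ring B has one sp³ carbon, so it is not fully conjugated — not aromatic (cyclopentene ring).
Ring C has only sp² ring atoms; a planar conformation would have a fully conjugated π system of 8 electrons. But 8 = 4(2), which is 4n not 4n+2, so ring C is not aromatic (cyclooctatetraene) — cyclooctatetraene distorts into a non-planar tub to avoid antiaromaticity.
Ring D has two sp³ carbons, so it is not fully conjugated — not aromatic (1,3-cyclohexadiene).
Aromatic: A. Total: 1.

1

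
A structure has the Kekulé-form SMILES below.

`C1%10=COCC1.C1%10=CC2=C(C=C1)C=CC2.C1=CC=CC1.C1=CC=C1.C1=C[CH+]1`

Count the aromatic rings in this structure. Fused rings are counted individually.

2

The SMILES encodes a five-membered ring of four carbons and one oxygen, with one C=C double bond and two sp³ carbons; a six-membered carbon ring with three alternating C=C double bonds, fused to a five-membered carbon ring containing one C=C double bond and one sp³ carbon; a five-membered carbon ring with two conjugated C=C double bonds and one sp³ carbon; a four-membered carbon ring with two alternating C=C double bonds; a three-membered all-carbon ring bearing a positive charge on one carbon, with one C=C double bond.
The 5-membered ring with one oxygen has two sp³ carbons, so it is not fully conjugated — not aromatic (2,3-dihydrofuran).
The 6-membered ring has a continuous p-orbital overlap around the ring; 3 ring double bonds give 6 π electrons. Since 6 = 4n+2 (n=1), it is aromatic (benzene ring).
The 5-membered ring has one sp³ carbon, so it is not fully conjugated — not aromatic (cyclopentene ring).
The second 5-membered ring has one sp³ carbon, so it is not fully conjugated — not aromatic (cyclopentadiene).
The 4-membered ring has only sp² ring atoms; a planar conformation would have a fully conjugated π system of 4 electrons. But 4 = 4(1), which is 4n not 4n+2, so it is not aromatic (cyclobutadiene) — cyclobutadiene is antiaromatic and distorts to a rectangle.
The 3-membered ring is fully conjugated (every ring atom contributes a p orbital); 1 ring double bond (2 π electrons) plus the carbocation's empty p orbital (0, but keeps the ring conjugated) give 2 π electrons. That satisfies 4n+2 with n=0, so it is aromatic (cyclopropenyl cation).
2 of the 6 rings are aromatic. Total: 2.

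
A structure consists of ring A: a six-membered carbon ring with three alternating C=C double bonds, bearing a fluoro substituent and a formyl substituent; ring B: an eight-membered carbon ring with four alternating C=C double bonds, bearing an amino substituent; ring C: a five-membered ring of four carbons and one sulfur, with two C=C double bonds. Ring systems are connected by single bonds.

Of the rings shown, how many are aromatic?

2

Ring A is planar and fully conjugated; 3 ring double bonds give 6 π electrons. Since 6 = 4n+2 (n=1), ring A is aromatic (benzene).
Ring B has only sp² ring atoms; a planar conformation would have a fully conjugated π system of 8 electrons. But 8 = 4(2), which is 4n not 4n+2, so ring B is not aromatic (cyclooctatetraene) — cyclooctatetraene distorts into a non-planar tub to avoid antiaromaticity.
Ring C has a continuous p-orbital overlap around the ring; 2 ring double bonds (4 π electrons) plus a heteroatom lone pair (2) give 6 π electrons. That satisfies 4n+2 with n=1, so ring C is aromatic (thiophene).
Aromatic: A, C. Total: 2.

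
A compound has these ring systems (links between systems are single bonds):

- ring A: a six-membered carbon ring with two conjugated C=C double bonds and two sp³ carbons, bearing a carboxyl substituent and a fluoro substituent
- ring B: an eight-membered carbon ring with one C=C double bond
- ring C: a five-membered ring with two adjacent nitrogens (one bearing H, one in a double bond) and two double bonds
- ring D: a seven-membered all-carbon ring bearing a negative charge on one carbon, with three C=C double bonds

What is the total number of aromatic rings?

Ring A has two sp³ carbons, so it is not fully conjugated — not aromatic (1,3-cyclohexadiene).
Ring B has six sp³ carbons, so it is not fully conjugated — not aromatic (cyclooctene).
Ring C has a continuous p-orbital overlap around the ring; 2 ring double bonds (4 π electrons) plus a heteroatom lone pair (2) give 6 π electrons. That satisfies 4n+2 with n=1, so ring C is aromatic (pyrazole).
Ring D has only sp² ring atoms; a planar conformation would have a fully conjugated π system of 8 electrons. But 8 = 4(2), which is 4n not 4n+2, so ring D is not aromatic (cycloheptatrienyl anion).
Aromatic: C. Total: 1.

1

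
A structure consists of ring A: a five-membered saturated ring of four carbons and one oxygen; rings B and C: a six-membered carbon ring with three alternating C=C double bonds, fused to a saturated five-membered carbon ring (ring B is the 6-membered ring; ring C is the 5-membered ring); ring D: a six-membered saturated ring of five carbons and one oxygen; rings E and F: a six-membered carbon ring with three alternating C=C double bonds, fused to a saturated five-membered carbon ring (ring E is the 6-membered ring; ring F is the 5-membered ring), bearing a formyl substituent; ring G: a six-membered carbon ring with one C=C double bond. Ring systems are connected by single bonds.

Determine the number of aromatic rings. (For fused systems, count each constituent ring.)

2

Ring A has only sp³ atoms, so it is not fully conjugated — not aromatic (tetrahydrofuran).
Ring B is fully conjugated (every ring atom contributes a p orbital); 3 ring double bonds give 6 π electrons. That satisfies 4n+2 with n=1, so ring B is aromatic (benzene ring).
Ring C has three sp³ carbons, so it is not fully conjugated — not aromatic (cyclopentane ring).
Ring D has only sp³ atoms, so it is not fully conjugated — not aromatic (tetrahydropyran).
Ring E is planar and fully conjugated; 3 ring double bonds give 6 π electrons. 6 = 4(1)+2, so ring E is aromatic (benzene ring).
Ring F has three sp³ carbons, so it is not fully conjugated — not aromatic (cyclopentane ring).
Ring G has four sp³ carbons, so it is not fully conjugated — not aromatic (cyclohexene).
Aromatic: B, E. Total: 2.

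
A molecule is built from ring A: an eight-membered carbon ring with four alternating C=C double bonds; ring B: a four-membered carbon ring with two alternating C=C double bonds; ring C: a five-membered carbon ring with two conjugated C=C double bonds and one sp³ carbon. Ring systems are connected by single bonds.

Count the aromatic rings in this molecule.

Ring A has only sp² ring atoms; a planar conformation would have a fully conjugated π system of 8 electrons. But 8 = 4(2), which is 4n not 4n+2, so ring A is not aromatic (cyclooctatetraene) — cyclooctatetraene distorts into a non-planar tub to avoid antiaromaticity.
Ring B has only sp² ring atoms; a planar conformation would have a fully conjugated π system of 4 electrons. But 4 = 4(1), which is 4n not 4n+2, so ring B is not aromatic (cyclobutadiene) — cyclobutadiene is antiaromatic and distorts to a rectangle.
Ring C has one sp³ carbon, so it is not fully conjugated — not aromatic (cyclopentadiene).
No ring is aromatic. Total: 0.

0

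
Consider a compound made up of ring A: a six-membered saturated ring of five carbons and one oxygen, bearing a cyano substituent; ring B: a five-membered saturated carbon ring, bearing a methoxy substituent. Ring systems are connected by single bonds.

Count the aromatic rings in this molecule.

0

Ring A has only sp³ atoms, so it is not fully conjugated — not aromatic (tetrahydropyran).
Ring B has only sp³ atoms, so it is not fully conjugated — not aromatic (cyclopentane).
No ring is aromatic. Total: 0.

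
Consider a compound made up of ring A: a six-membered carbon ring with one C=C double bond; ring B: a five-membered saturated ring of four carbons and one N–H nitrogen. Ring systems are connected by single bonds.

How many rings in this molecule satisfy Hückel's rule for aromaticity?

0

Ring A has four sp³ carbons, so it is not fully conjugated — not aromatic (cyclohexene).
Ring B has only sp³ atoms, so it is not fully conjugated — not aromatic (pyrrolidine).
No ring is aromatic. Total: 0.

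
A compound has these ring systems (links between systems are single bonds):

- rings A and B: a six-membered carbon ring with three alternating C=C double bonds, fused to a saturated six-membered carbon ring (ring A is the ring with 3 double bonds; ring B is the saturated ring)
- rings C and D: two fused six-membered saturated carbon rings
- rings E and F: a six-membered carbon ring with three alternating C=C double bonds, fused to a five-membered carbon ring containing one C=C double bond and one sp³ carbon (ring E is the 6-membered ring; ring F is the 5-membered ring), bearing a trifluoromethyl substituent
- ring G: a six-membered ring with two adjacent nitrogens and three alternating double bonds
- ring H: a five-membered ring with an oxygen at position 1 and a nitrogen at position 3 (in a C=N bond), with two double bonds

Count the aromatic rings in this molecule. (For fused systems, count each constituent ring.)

Ring A is planar and fully conjugated; 3 ring double bonds give 6 π electrons. That satisfies 4n+2 with n=1, so ring A is aromatic (benzene ring).
Ring B has four sp³ carbons, so it is not fully conjugated — not aromatic (cyclohexane ring).
Ring C has only sp³ atoms, so it is not fully conjugated — not aromatic (cyclohexane ring).
Ring D has only sp³ atoms, so it is not fully conjugated — not aromatic (cyclohexane ring).
Ring E is planar and fully conjugated; 3 ring double bonds give 6 π electrons. That satisfies 4n+2 with n=1, so ring E is aromatic (benzene ring).
Ring F has one sp³ carbon, so it is not fully conjugated — not aromatic (cyclopentene ring).
Ring G has a continuous p-orbital overlap around the ring; 3 ring double bonds give 6 π electrons. That satisfies 4n+2 with n=1, so ring G is aromatic (pyridazine).
Ring H has a continuous p-orbital overlap around the ring; 2 ring double bonds (4 π electrons) plus a heteroatom lone pair (2) give 6 π electrons. That satisfies 4n+2 with n=1, so ring H is aromatic (oxazole).
Aromatic: A, E, G, H. Total: 4.

4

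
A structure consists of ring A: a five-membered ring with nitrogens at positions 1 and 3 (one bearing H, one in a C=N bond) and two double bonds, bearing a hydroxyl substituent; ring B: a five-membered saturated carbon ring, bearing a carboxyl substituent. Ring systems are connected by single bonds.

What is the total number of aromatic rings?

1

Ring A has a continuous p-orbital overlap around the ring; 2 ring double bonds (4 π electrons) plus a heteroatom lone pair (2) give 6 π electrons. 6 = 4(1)+2, so ring A is aromatic (imidazole).
Ring B has only sp³ atoms, so it is not fully conjugated — not aromatic (cyclopentane).
Aromatic: A. Total: 1.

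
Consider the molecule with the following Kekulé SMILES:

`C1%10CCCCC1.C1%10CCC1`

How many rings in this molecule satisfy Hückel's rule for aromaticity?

The SMILES encodes a six-membered saturated carbon ring; a four-membered saturated carbon ring.
The 6-membered ring has only sp³ atoms, so it is not fully conjugated — not aromatic (cyclohexane).
The 4-membered ring has only sp³ atoms, so it is not fully conjugated — not aromatic (cyclobutane).
None of the rings are aromatic. Total: 0.

0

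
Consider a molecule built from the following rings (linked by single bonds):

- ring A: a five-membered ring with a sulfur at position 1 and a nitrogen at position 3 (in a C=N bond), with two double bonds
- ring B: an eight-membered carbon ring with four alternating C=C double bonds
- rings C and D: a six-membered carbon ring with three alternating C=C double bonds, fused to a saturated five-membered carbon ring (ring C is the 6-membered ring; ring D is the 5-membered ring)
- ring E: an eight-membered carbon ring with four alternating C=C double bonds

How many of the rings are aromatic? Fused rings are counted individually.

Ring A is fully conjugated (every ring atom contributes a p orbital); 2 ring double bonds (4 π electrons) plus a heteroatom lone pair (2) give 6 π electrons. 6 = 4(1)+2, so ring A is aromatic (thiazole).
Ring B has only sp² ring atoms; a planar conformation would have a fully conjugated π system of 8 electrons. But 8 = 4(2), which is 4n not 4n+2, so ring B is not aromatic (cyclooctatetraene) — cyclooctatetraene distorts into a non-planar tub to avoid antiaromaticity.
Ring C is planar and fully conjugated; 3 ring double bonds give 6 π electrons. 6 = 4(1)+2, so ring C is aromatic (benzene ring).
Ring D has three sp³ carbons, so it is not fully conjugated — not aromatic (cyclopentane ring).
Ring E has only sp² ring atoms; a planar conformation would have a fully conjugated π system of 8 electrons. But 8 = 4(2), which is 4n not 4n+2, so ring E is not aromatic (cyclooctatetraene) — cyclooctatetraene distorts into a non-planar tub to avoid antiaromaticity.
Aromatic: A, C. Total: 2.

2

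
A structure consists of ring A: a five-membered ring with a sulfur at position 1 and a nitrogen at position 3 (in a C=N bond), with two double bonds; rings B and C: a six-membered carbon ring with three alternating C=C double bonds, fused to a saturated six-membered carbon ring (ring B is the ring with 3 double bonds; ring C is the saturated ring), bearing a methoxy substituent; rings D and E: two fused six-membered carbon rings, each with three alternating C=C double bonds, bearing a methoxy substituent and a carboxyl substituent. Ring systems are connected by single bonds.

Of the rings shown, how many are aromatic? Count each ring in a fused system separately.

4

Ring A is planar and fully conjugated; 2 ring double bonds (4 π electrons) plus a heteroatom lone pair (2) give 6 π electrons. 6 = 4(1)+2, so ring A is aromatic (thiazole).
Ring B is planar and fully conjugated; 3 ring double bonds give 6 π electrons. That satisfies 4n+2 with n=1, so ring B is aromatic (benzene ring).
Ring C has four sp³ carbons, so it is not fully conjugated — not aromatic (cyclohexane ring).
Rings D and E form a fused bicyclic system with 10 sp² atoms and 10 π electrons from ring double bonds. 10 = 4(2)+2, so the system is aromatic and both rings count as aromatic (naphthalene).
Aromatic: A, B, D, E. Total: 4.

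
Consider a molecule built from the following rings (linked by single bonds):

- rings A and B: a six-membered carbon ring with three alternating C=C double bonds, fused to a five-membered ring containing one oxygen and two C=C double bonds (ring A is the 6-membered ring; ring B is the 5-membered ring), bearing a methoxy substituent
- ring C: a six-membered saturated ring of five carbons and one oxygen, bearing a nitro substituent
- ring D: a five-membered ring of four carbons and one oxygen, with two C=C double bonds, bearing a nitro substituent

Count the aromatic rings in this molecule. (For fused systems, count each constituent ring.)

Rings A and B form a fused bicyclic system (with one oxygen) with 9 sp² atoms and 10 π electrons from ring double bonds plus a heteroatom lone pair. 10 = 4(2)+2, so the system is aromatic and both rings count as aromatic (benzofuran).
Ring C has only sp³ atoms, so it is not fully conjugated — not aromatic (tetrahydropyran).
Ring D has a continuous p-orbital overlap around the ring; 2 ring double bonds (4 π electrons) plus a heteroatom lone pair (2) give 6 π electrons. Since 6 = 4n+2 (n=1), ring D is aromatic (furan).
Aromatic: A, B, D. Total: 3.

3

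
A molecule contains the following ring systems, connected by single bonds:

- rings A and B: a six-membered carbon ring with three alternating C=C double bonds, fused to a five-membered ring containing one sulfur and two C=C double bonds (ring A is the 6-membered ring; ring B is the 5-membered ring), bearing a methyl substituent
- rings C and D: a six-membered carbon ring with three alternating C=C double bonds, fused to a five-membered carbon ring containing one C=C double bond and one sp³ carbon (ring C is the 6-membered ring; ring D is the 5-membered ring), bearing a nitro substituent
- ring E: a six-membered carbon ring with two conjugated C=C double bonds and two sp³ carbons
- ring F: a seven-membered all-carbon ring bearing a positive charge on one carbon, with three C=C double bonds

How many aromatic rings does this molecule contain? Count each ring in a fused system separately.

Rings A and B form a fused bicyclic system (with one sulfur) with 9 sp² atoms and 10 π electrons from ring double bonds plus a heteroatom lone pair. 10 = 4(2)+2, so the system is aromatic and both rings count as aromatic (benzothiophene).
Ring C is planar and fully conjugated; 3 ring double bonds give 6 π electrons. 6 = 4(1)+2, so ring C is aromatic (benzene ring).
Ring D has one sp³ carbon, so it is not fully conjugated — not aromatic (cyclopentene ring).
Ring E has two sp³ carbons, so it is not fully conjugated — not aromatic (1,3-cyclohexadiene).
Ring F is planar and fully conjugated; 3 ring double bonds (6 π electrons) plus the carbocation's empty p orbital (0, but keeps the ring conjugated) give 6 π electrons. 6 = 4(1)+2, so ring F is aromatic (tropylium cation).
Aromatic: A, B, C, F. Total: 4.

4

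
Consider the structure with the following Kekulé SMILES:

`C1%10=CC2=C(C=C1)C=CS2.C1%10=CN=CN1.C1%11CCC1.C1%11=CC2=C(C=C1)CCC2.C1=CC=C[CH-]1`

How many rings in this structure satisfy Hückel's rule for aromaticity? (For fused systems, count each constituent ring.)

5

The SMILES encodes a six-membered carbon ring with three alternating C=C double bonds, fused to a five-membered ring containing one sulfur and two C=C double bonds; a five-membered ring with nitrogens at positions 1 and 3 (one bearing H, one in a C=N bond) and two double bonds; a four-membered saturated carbon ring; a six-membered carbon ring with three alternating C=C double bonds, fused to a saturated five-membered carbon ring; a five-membered all-carbon ring bearing a negative charge on one carbon, with two C=C double bonds.
The fused 6/5-membered bicyclic (with one sulfur) is a single π system with 9 sp² atoms and 10 π electrons from ring double bonds plus a heteroatom lone pair. 10 = 4(2)+2, so the system is aromatic and both rings count as aromatic (benzothiophene).
The 5-membered ring with two nitrogens (one N–H, one =N–) has a continuous p-orbital overlap around the ring; 2 ring double bonds (4 π electrons) plus a heteroatom lone pair (2) give 6 π electrons. 6 = 4(1)+2, so it is aromatic (imidazole).
The 4-membered ring has only sp³ atoms, so it is not fully conjugated — not aromatic (cyclobutane).
The 6-membered ring is fully conjugated (every ring atom contributes a p orbital); 3 ring double bonds give 6 π electrons. Since 6 = 4n+2 (n=1), it is aromatic (benzene ring).
The 5-membered ring has three sp³ carbons, so it is not fully conjugated — not aromatic (cyclopentane ring).
The second 5-membered ring has a continuous p-orbital overlap around the ring; 2 ring double bonds (4 π electrons) plus the carbanion lone pair (2) give 6 π electrons. 6 = 4(1)+2, so it is aromatic (cyclopentadienyl anion).
5 of the 7 rings are aromatic. Total: 5.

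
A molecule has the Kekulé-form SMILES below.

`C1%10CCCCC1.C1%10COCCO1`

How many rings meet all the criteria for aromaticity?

0

The SMILES encodes a six-membered saturated carbon ring; a six-membered saturated ring with oxygens at positions 1 and 4.
The 6-membered ring has only sp³ atoms, so it is not fully conjugated — not aromatic (cyclohexane).
The 6-membered ring with two oxygens (1,4) has only sp³ atoms, so it is not fully conjugated — not aromatic (1,4-dioxane).
None of the rings are aromatic. Total: 0.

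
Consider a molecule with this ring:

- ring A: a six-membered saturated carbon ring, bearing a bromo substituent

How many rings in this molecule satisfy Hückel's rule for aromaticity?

0

Ring A has only sp³ atoms, so it is not fully conjugated — not aromatic (cyclohexane).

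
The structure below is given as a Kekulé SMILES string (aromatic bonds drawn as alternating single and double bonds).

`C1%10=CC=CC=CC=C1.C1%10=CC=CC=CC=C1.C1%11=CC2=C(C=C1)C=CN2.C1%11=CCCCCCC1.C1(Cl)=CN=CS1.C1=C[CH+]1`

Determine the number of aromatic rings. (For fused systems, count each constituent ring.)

The SMILES encodes an eight-membered carbon ring with four alternating C=C double bonds; an eight-membered carbon ring with four alternating C=C double bonds; a six-membered carbon ring with three alternating C=C double bonds, fused to a five-membered ring containing one N–H nitrogen and two C=C double bonds; an eight-membered carbon ring with one C=C double bond; a five-membered ring with a sulfur at position 1 and a nitrogen at position 3 (in a C=N bond), with two double bonds; a three-membered all-carbon ring bearing a positive charge on one carbon, with one C=C double bond.
The 8-membered ring has only sp² ring atoms; a planar conformation would have a fully conjugated π system of 8 electrons. But 8 = 4(2), which is 4n not 4n+2, so it is not aromatic (cyclooctatetraene) — cyclooctatetraene distorts into a non-planar tub to avoid antiaromaticity.
The second 8-membered ring has only sp² ring atoms; a planar conformation would have a fully conjugated π system of 8 electrons. But 8 = 4(2), which is 4n not 4n+2, so it is not aromatic (cyclooctatetraene) — cyclooctatetraene distorts into a non-planar tub to avoid antiaromaticity.
The fused 6/5-membered bicyclic (with one N–H) is a single π system with 9 sp² atoms and 10 π electrons from ring double bonds plus a heteroatom lone pair. 10 = 4(2)+2, so the system is aromatic and both rings count as aromatic (indole).
The third 8-membered ring has six sp³ carbons, so it is not fully conjugated — not aromatic (cyclooctene).
The 5-membered ring with one sulfur and one =N– is fully conjugated (every ring atom contributes a p orbital); 2 ring double bonds (4 π electrons) plus a heteroatom lone pair (2) give 6 π electrons. That satisfies 4n+2 with n=1, so it is aromatic (thiazole).
The 3-membered ring is fully conjugated (every ring atom contributes a p orbital); 1 ring double bond (2 π electrons) plus the carbocation's empty p orbital (0, but keeps the ring conjugated) give 2 π electrons. That satisfies 4n+2 with n=0, so it is aromatic (cyclopropenyl cation).
4 of the 7 rings are aromatic. Total: 4.

4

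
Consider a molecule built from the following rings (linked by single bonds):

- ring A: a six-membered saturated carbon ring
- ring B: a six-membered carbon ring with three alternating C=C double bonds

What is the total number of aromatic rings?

Ring A has only sp³ atoms, so it is not fully conjugated — not aromatic (cyclohexane).
Ring B is planar and fully conjugated; 3 ring double bonds give 6 π electrons. Since 6 = 4n+2 (n=1), ring B is aromatic (benzene).
Aromatic: B. Total: 1.

1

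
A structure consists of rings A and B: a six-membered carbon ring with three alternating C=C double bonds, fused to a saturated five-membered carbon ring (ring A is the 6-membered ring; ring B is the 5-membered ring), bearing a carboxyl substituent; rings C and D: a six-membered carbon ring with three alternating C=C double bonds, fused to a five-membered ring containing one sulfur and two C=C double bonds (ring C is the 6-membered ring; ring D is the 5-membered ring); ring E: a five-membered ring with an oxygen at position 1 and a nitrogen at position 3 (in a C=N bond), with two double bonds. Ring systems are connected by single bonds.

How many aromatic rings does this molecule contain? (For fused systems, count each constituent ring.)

4

Ring A is fully conjugated (every ring atom contributes a p orbital); 3 ring double bonds give 6 π electrons. That satisfies 4n+2 with n=1, so ring A is aromatic (benzene ring).
Ring B has three sp³ carbons, so it is not fully conjugated — not aromatic (cyclopentane ring).
Rings C and D form a fused bicyclic system (with one sulfur) with 9 sp² atoms and 10 π electrons from ring double bonds plus a heteroatom lone pair. 10 = 4(2)+2, so the system is aromatic and both rings count as aromatic (benzothiophene).
Ring E has a continuous p-orbital overlap around the ring; 2 ring double bonds (4 π electrons) plus a heteroatom lone pair (2) give 6 π electrons. That satisfies 4n+2 with n=1, so ring E is aromatic (oxazole).
Aromatic: A, C, D, E. Total: 4.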